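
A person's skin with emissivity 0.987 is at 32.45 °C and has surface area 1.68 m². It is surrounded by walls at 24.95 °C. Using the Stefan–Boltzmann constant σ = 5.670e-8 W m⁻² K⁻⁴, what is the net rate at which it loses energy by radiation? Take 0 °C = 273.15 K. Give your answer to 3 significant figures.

Net loss ≈ 77.6 W

T = 32.45 °C + 273.15 = 305.60 K.
Surroundings: T = 24.95 °C + 273.15 = 298.10 K.
Area A = 1.68 m².
Net radiated power P_net = εσA(T⁴ − T₀⁴) = 0.987×5.670×10⁻⁸×1.68×(305.60⁴ − 298.10⁴).
T⁴ − T₀⁴ = 8.72195×10⁹ − 7.89674×10⁹ = 8.25210×10⁸ K⁴, so P_net = 77.6 W.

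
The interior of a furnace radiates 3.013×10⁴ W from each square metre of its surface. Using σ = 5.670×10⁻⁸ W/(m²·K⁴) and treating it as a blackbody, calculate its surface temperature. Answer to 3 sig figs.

T ≈ 854 K

I = σT⁴, so T = (I/σ)^(1/4) = (3.013×10⁴/(5.670×10⁻⁸))^(1/4) = 854 K.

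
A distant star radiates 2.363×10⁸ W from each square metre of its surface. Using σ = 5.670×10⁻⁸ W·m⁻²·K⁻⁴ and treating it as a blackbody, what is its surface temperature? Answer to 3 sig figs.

T ≈ 8.03×10³ K

I = σT⁴, so T = (I/σ)^(1/4) = (2.363×10⁸/(5.670×10⁻⁸))^(1/4) = 8.03×10³ K.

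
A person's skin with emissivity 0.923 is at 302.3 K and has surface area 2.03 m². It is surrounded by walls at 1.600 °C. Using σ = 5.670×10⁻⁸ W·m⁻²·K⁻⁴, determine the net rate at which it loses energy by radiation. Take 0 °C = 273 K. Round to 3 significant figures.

Net loss ≈ 283 W

Surroundings: T = 1.600 °C + 273 = 274.600 K.
Area A = 2.03 m².
Net radiated power P_net = εσA(T⁴ − T₀⁴) = 0.923×5.670×10⁻⁸×2.03×(302.3⁴ − 274.600⁴).
T⁴ − T₀⁴ = 8.35127×10⁹ − 5.68594×10⁹ = 2.66533×10⁹ K⁴, so P_net = 283 W.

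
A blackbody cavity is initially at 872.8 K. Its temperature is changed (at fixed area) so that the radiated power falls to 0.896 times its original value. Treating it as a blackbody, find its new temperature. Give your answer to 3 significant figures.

T₂ ≈ 849 K

P ∝ T⁴, so T₂/T₁ = (P₂/P₁)^(1/4) = (0.896)^(1/4) = 0.972920.
T₂ = 872.8 × 0.972920 = 849 K.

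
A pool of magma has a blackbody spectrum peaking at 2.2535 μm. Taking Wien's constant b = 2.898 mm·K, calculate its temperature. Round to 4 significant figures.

Wien's law gives T = b/λ_max = (2.898×10⁻³ m·K)/(2.2535×10⁻⁶ m) = 1286 K.

T ≈ 1286 K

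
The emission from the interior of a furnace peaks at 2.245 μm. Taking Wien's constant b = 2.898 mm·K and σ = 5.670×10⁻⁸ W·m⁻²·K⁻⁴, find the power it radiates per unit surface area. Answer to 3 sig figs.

Wien's law: T = b/λ_max = 2.898×10⁻³/2.245×10⁻⁶ = 1290.87 K.
Then I = σT⁴ = 5.670×10⁻⁸×(1290.87)⁴ = 1.57×10⁵ W/m².

I ≈ 1.57×10⁵ W/m²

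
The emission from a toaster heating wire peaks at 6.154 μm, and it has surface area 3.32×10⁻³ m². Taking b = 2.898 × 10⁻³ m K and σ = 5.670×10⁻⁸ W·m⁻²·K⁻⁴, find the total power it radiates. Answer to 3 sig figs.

P ≈ 9.26 W

Wien's law: T = b/λ_max = 2.898×10⁻³/6.154×10⁻⁶ = 470.913 K.
Area A = 3.32×10⁻³ m².
Then P = σAT⁴ = 5.670×10⁻⁸×3.32×10⁻³×(470.913)⁴ = 9.26 W.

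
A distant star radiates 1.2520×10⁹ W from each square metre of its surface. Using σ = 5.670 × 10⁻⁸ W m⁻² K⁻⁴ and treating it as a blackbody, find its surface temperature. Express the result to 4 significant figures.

I = σT⁴, so T = (I/σ)^(1/4) = (1.2520×10⁹/(5.670×10⁻⁸))^(1/4) = 1.219×10⁴ K.

T ≈ 1.219×10⁴ K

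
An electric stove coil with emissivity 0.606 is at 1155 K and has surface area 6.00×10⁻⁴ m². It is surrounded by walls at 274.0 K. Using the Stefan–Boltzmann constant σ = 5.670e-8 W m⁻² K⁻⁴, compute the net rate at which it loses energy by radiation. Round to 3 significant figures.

Net loss ≈ 36.6 W

Area A = 6.00×10⁻⁴ m².
Net radiated power P_net = εσA(T⁴ − T₀⁴) = 0.606×5.670×10⁻⁸×6.00×10⁻⁴×(1155⁴ − 274.0⁴).
T⁴ − T₀⁴ = 1.77962×10¹² − 5.63641×10⁹ = 1.77398×10¹² K⁴, so P_net = 36.6 W.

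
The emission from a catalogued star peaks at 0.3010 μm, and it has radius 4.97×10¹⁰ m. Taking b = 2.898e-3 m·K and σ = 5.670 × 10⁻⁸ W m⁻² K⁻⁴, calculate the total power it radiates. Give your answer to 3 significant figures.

P ≈ 1.51×10³¹ W

Wien's law: T = b/λ_max = 2.898×10⁻³/3.010×10⁻⁷ = 9627.91 K.
Surface area A = 4πR² = 4π(4.97×10¹⁰ m)² = 3.10401×10²² m².
Then P = σAT⁴ = 5.670×10⁻⁸×3.10401×10²²×(9627.91)⁴ = 1.51×10³¹ W.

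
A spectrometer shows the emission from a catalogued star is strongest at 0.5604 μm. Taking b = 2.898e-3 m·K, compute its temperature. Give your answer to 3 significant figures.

T ≈ 5.17×10³ K

Wien's law gives T = b/λ_max = (2.898×10⁻³ m·K)/(5.604×10⁻⁷ m) = 5.17×10³ K.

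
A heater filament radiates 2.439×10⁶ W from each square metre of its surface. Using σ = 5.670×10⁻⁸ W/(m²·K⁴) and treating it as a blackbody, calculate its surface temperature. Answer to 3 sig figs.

T ≈ 2.56×10³ K

I = σT⁴, so T = (I/σ)^(1/4) = (2.439×10⁶/(5.670×10⁻⁸))^(1/4) = 2.56×10³ K.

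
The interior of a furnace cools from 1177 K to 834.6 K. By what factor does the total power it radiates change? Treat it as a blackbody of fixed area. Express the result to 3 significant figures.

P₂/P₁ ≈ 0.253

P ∝ T⁴, so P₂/P₁ = (T₂/T₁)⁴ = (834.6/1177)⁴ = (0.709091)⁴ = 0.253.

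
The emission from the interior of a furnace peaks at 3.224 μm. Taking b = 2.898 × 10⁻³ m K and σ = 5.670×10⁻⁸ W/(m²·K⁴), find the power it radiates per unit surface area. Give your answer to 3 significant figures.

Wien's law: T = b/λ_max = 2.898×10⁻³/3.224×10⁻⁶ = 898.883 K.
Then I = σT⁴ = 5.670×10⁻⁸×(898.883)⁴ = 3.70×10⁴ W/m².

I ≈ 3.70×10⁴ W/m²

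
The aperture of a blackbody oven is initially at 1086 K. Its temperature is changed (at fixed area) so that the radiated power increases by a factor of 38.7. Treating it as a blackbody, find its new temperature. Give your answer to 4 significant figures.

T₂ ≈ 2709 K

P ∝ T⁴, so T₂/T₁ = (P₂/P₁)^(1/4) = (38.7)^(1/4) = 2.49418.
T₂ = 1086 × 2.49418 = 2709 K.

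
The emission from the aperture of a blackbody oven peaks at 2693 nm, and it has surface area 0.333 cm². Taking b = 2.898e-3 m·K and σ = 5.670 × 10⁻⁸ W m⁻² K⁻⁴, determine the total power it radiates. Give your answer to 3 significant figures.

P ≈ 2.53 W

Wien's law: T = b/λ_max = 2.898×10⁻³/2.693×10⁻⁶ = 1076.12 K.
Area A = 0.333 cm² = 3.33×10⁻⁵ m².
Then P = σAT⁴ = 5.670×10⁻⁸×3.33×10⁻⁵×(1076.12)⁴ = 2.53 W.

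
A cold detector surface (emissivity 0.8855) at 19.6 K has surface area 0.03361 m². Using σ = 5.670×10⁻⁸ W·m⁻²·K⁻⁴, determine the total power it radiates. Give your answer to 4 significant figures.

Area A = 0.03361 m².
P = εσAT⁴ = 0.8855 × 5.670×10⁻⁸ × 0.03361 × (19.6)⁴ = 2.490×10⁻⁴ W.

P ≈ 2.490×10⁻⁴ W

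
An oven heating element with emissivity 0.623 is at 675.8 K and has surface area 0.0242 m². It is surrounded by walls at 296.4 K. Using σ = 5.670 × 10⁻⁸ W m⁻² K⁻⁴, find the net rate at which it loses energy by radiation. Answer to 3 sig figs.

Net loss ≈ 172 W

Area A = 0.0242 m².
Net radiated power P_net = εσA(T⁴ − T₀⁴) = 0.623×5.670×10⁻⁸×0.0242×(675.8⁴ − 296.4⁴).
T⁴ − T₀⁴ = 2.08580×10¹¹ − 7.71814×10⁹ = 2.00862×10¹¹ K⁴, so P_net = 172 W.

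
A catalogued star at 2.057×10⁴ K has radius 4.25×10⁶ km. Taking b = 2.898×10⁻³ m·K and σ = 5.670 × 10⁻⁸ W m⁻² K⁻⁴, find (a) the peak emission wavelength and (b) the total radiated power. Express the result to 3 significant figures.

λ_max ≈ 141 nm; P ≈ 2.30×10³⁰ W

(a) λ_max = b/T = 2.898×10⁻³/2.057×10⁴ = 1.409×10⁻⁷ m = 141 nm.
Surface area A = 4πR² = 4π(4.25×10⁹ m)² = 2.26980×10²⁰ m².
(b) P = σAT⁴ = 5.670×10⁻⁸×2.26980×10²⁰×(2.057×10⁴)⁴ = 2.30×10³⁰ W.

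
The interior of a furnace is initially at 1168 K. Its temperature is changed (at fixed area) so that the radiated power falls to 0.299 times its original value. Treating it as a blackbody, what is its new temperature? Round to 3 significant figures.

T₂ ≈ 864 K

P ∝ T⁴, so T₂/T₁ = (P₂/P₁)^(1/4) = (0.299)^(1/4) = 0.739465.
T₂ = 1168 × 0.739465 = 864 K.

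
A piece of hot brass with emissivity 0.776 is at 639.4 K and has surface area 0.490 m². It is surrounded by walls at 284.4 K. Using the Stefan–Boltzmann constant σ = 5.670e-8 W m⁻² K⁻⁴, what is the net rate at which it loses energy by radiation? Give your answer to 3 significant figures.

Net loss ≈ 3.46×10³ W

Area A = 0.490 m².
Net radiated power P_net = εσA(T⁴ − T₀⁴) = 0.776×5.670×10⁻⁸×0.490×(639.4⁴ − 284.4⁴).
T⁴ − T₀⁴ = 1.67144×10¹¹ − 6.54212×10⁹ = 1.60602×10¹¹ K⁴, so P_net = 3.46×10³ W.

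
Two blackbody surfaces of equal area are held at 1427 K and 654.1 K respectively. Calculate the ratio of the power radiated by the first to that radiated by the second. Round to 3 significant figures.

P₁/P₂ ≈ 22.7

With equal areas, P₁/P₂ = (T₁/T₂)⁴ = (1427/654.1)⁴ = 22.7.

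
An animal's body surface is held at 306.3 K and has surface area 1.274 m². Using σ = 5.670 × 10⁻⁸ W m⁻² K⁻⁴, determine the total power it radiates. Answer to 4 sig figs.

Area A = 1.274 m².
P = σAT⁴ = 5.670×10⁻⁸ × 1.274 × (306.3)⁴ = 635.8 W.

P ≈ 635.8 W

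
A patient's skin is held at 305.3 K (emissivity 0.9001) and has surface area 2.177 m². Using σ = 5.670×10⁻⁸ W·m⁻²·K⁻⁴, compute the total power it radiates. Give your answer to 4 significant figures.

Area A = 2.177 m².
P = εσAT⁴ = 0.9001 × 5.670×10⁻⁸ × 2.177 × (305.3)⁴ = 965.2 W.

P ≈ 965.2 W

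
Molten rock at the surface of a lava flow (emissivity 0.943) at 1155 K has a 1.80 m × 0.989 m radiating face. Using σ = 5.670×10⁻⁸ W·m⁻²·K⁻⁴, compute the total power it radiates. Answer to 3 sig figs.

Area A = 1.80 × 0.989 = 1.7802 m².
P = εσAT⁴ = 0.943 × 5.670×10⁻⁸ × 1.7802 × (1155)⁴ = 1.69×10⁵ W.

P ≈ 1.69×10⁵ W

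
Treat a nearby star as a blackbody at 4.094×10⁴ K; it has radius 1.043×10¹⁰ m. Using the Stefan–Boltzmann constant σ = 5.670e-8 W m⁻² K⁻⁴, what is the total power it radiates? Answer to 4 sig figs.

Surface area A = 4πR² = 4π(1.043×10¹⁰ m)² = 1.36703×10²¹ m².
P = σAT⁴ = 5.670×10⁻⁸ × 1.36703×10²¹ × (4.094×10⁴)⁴ = 2.177×10³² W.

P ≈ 2.177×10³² W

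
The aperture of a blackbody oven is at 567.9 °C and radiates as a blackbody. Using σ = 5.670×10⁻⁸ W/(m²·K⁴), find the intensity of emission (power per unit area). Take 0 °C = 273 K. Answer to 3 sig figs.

I ≈ 2.84×10⁴ W/m²

T = 567.9 °C + 273 = 840.9 K.
Stefan–Boltzmann: I = σT⁴ = 5.670×10⁻⁸ × (840.9)⁴ = 2.84×10⁴ W/m².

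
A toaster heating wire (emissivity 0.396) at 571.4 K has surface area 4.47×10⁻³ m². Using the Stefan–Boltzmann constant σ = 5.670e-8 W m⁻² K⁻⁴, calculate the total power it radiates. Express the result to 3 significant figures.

P ≈ 10.7 W

Area A = 4.47×10⁻³ m².
P = εσAT⁴ = 0.396 × 5.670×10⁻⁸ × 4.47×10⁻³ × (571.4)⁴ = 10.7 W.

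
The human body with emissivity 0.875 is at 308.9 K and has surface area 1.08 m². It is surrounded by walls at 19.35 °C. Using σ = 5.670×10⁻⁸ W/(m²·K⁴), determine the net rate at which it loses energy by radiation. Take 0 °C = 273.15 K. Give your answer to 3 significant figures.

Net loss ≈ 95.6 W

Surroundings: T = 19.35 °C + 273.15 = 292.50 K.
Area A = 1.08 m².
Net radiated power P_net = εσA(T⁴ − T₀⁴) = 0.875×5.670×10⁻⁸×1.08×(308.9⁴ − 292.50⁴).
T⁴ − T₀⁴ = 9.10483×10⁹ − 7.31987×10⁹ = 1.78496×10⁹ K⁴, so P_net = 95.6 W.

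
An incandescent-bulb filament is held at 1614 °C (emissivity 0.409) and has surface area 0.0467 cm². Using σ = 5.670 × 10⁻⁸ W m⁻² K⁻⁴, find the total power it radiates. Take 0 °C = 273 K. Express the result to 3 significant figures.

T = 1614 °C + 273 = 1887 K.
Area A = 0.0467 cm² = 4.67×10⁻⁶ m².
P = εσAT⁴ = 0.409 × 5.670×10⁻⁸ × 4.67×10⁻⁶ × (1887)⁴ = 1.37 W.

P ≈ 1.37 W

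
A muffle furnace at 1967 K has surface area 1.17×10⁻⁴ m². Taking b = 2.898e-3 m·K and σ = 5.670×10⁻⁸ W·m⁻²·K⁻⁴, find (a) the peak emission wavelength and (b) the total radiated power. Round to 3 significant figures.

λ_max ≈ 1.47 μm; P ≈ 99.3 W

(a) λ_max = b/T = 2.898×10⁻³/1967 = 1.473×10⁻⁶ m = 1.47 μm.
Area A = 1.17×10⁻⁴ m².
(b) P = σAT⁴ = 5.670×10⁻⁸×1.17×10⁻⁴×(1967)⁴ = 99.3 W.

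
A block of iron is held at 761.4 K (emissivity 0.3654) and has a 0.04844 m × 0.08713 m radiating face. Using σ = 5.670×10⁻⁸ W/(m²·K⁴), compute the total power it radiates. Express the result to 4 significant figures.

Area A = 0.04844 × 0.08713 = 4.22058×10⁻³ m².
P = εσAT⁴ = 0.3654 × 5.670×10⁻⁸ × 4.22058×10⁻³ × (761.4)⁴ = 29.39 W.

P ≈ 29.39 W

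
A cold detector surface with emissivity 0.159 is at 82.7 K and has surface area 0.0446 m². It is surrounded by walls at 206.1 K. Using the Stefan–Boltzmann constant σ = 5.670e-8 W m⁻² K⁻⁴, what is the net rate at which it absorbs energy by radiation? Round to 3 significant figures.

Net gain ≈ 0.707 W

Area A = 0.0446 m².
Net radiated power P_net = εσA(T⁴ − T₀⁴) = 0.159×5.670×10⁻⁸×0.0446×(82.7⁴ − 206.1⁴).
T⁴ − T₀⁴ = 4.67759×10⁷ − 1.80431×10⁹ = -1.75753×10⁹ K⁴, so P_net = -0.707 W — negative, meaning a net gain of 0.707 W.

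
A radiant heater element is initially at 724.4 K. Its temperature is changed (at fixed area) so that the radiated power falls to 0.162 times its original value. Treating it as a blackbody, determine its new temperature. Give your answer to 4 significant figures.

T₂ ≈ 459.6 K

P ∝ T⁴, so T₂/T₁ = (P₂/P₁)^(1/4) = (0.162)^(1/4) = 0.634423.
T₂ = 724.4 × 0.634423 = 459.6 K.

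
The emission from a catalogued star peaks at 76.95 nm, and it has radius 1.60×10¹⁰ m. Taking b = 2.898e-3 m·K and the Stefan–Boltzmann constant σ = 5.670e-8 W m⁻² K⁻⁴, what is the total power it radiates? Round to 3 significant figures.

P ≈ 3.67×10³² W

Wien's law: T = b/λ_max = 2.898×10⁻³/7.695×10⁻⁸ = 37660.8 K.
Surface area A = 4πR² = 4π(1.60×10¹⁰ m)² = 3.21699×10²¹ m².
Then P = σAT⁴ = 5.670×10⁻⁸×3.21699×10²¹×(37660.8)⁴ = 3.67×10³² W.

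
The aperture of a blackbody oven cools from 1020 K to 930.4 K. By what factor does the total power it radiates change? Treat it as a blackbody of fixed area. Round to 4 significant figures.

P ∝ T⁴, so P₂/P₁ = (T₂/T₁)⁴ = (930.4/1020)⁴ = (0.912157)⁴ = 0.6923.

P₂/P₁ ≈ 0.6923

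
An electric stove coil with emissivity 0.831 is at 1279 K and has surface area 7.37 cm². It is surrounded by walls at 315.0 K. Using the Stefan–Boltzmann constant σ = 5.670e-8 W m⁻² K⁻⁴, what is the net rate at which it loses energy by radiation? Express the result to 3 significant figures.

Net loss ≈ 92.6 W

Area A = 7.37 cm² = 7.37×10⁻⁴ m².
Net radiated power P_net = εσA(T⁴ − T₀⁴) = 0.831×5.670×10⁻⁸×7.37×10⁻⁴×(1279⁴ − 315.0⁴).
T⁴ − T₀⁴ = 2.67598×10¹² − 9.84560×10⁹ = 2.66613×10¹² K⁴, so P_net = 92.6 W.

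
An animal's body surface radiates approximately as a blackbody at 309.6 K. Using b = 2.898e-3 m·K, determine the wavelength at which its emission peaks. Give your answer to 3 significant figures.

λ_max ≈ 9.36 μm

Wien's displacement law: λ_max = b/T = (2.898×10⁻³ m·K)/(309.6 K) = 9.360×10⁻⁶ m.
That is 9.36 μm, in the infrared range.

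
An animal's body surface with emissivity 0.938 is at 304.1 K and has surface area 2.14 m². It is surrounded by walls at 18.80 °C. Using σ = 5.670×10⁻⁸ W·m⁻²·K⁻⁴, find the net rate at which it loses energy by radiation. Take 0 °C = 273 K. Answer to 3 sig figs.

Surroundings: T = 18.80 °C + 273 = 291.80 K.
Area A = 2.14 m².
Net radiated power P_net = εσA(T⁴ − T₀⁴) = 0.938×5.670×10⁻⁸×2.14×(304.1⁴ − 291.80⁴).
T⁴ − T₀⁴ = 8.55196×10⁹ − 7.25005×10⁹ = 1.30191×10⁹ K⁴, so P_net = 148 W.

Net loss ≈ 148 W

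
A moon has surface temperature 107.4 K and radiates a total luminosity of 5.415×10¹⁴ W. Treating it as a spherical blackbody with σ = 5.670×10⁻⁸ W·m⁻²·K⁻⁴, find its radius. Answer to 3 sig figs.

R ≈ 2.39×10⁶ m

L = 4πR²σT⁴ ⇒ R = √(L/(4πσT⁴)).
σT⁴ = 7.54397 W/m², so R = √(5.415×10¹⁴/(4π×7.54397)) = 2.39×10⁶ m.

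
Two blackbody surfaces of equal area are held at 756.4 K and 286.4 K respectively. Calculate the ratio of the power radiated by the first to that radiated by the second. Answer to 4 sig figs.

P₁/P₂ ≈ 48.65

With equal areas, P₁/P₂ = (T₁/T₂)⁴ = (756.4/286.4)⁴ = 48.65.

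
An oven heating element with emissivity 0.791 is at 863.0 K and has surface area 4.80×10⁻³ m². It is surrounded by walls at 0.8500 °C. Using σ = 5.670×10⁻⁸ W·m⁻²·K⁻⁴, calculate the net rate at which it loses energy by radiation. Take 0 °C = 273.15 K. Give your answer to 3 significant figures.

Net loss ≈ 118 W

Surroundings: T = 0.8500 °C + 273.15 = 274.0000 K.
Area A = 4.80×10⁻³ m².
Net radiated power P_net = εσA(T⁴ − T₀⁴) = 0.791×5.670×10⁻⁸×4.80×10⁻³×(863.0⁴ − 274.0000⁴).
T⁴ − T₀⁴ = 5.54681×10¹¹ − 5.63641×10⁹ = 5.49045×10¹¹ K⁴, so P_net = 118 W.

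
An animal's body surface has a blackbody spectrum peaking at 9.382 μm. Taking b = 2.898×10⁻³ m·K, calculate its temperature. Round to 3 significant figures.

Wien's law gives T = b/λ_max = (2.898×10⁻³ m·K)/(9.382×10⁻⁶ m) = 309 K.

T ≈ 309 K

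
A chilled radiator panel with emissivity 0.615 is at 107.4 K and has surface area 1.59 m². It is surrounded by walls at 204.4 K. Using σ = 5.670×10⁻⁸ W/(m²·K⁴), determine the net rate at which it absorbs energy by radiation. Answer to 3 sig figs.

Net gain ≈ 89.4 W

Area A = 1.59 m².
Net radiated power P_net = εσA(T⁴ − T₀⁴) = 0.615×5.670×10⁻⁸×1.59×(107.4⁴ − 204.4⁴).
T⁴ − T₀⁴ = 1.33051×10⁸ − 1.74551×10⁹ = -1.61246×10⁹ K⁴, so P_net = -89.4 W — negative, meaning a net gain of 89.4 W.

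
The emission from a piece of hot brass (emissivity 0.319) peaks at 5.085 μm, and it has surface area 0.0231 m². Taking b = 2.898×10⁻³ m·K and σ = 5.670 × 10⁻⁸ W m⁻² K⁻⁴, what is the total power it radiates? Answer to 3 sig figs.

Wien's law: T = b/λ_max = 2.898×10⁻³/5.085×10⁻⁶ = 569.912 K.
Area A = 0.0231 m².
Then P = εσAT⁴ = 0.319×5.670×10⁻⁸×0.0231×(569.912)⁴ = 44.1 W.

P ≈ 44.1 W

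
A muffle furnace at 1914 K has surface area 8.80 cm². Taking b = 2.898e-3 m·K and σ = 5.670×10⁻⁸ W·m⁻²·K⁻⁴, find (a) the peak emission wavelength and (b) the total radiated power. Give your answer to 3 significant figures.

(a) λ_max = b/T = 2.898×10⁻³/1914 = 1.514×10⁻⁶ m = 1.51×10³ nm.
Area A = 8.80 cm² = 8.80×10⁻⁴ m².
(b) P = σAT⁴ = 5.670×10⁻⁸×8.80×10⁻⁴×(1914)⁴ = 670 W.

λ_max ≈ 1.51×10³ nm; P ≈ 670 W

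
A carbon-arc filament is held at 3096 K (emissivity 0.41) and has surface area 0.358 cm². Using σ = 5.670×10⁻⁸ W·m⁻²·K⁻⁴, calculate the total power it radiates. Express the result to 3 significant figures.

Area A = 0.358 cm² = 3.58×10⁻⁵ m².
P = εσAT⁴ = 0.41 × 5.670×10⁻⁸ × 3.58×10⁻⁵ × (3096)⁴ = 76.5 W.

P ≈ 76.5 W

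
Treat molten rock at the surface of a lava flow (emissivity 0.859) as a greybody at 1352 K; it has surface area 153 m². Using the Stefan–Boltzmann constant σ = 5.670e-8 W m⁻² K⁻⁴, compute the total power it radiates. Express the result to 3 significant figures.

Area A = 153 m².
P = εσAT⁴ = 0.859 × 5.670×10⁻⁸ × 153 × (1352)⁴ = 2.49×10⁷ W.

P ≈ 2.49×10⁷ W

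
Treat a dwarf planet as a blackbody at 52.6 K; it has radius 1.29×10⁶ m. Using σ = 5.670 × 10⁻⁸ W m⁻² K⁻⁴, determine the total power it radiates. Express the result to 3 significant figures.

Surface area A = 4πR² = 4π(1.29×10⁶ m)² = 2.09117×10¹³ m².
P = σAT⁴ = 5.670×10⁻⁸ × 2.09117×10¹³ × (52.6)⁴ = 9.08×10¹² W.

P ≈ 9.08×10¹² W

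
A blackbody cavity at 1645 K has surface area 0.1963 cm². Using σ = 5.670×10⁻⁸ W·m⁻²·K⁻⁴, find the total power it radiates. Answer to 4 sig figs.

P ≈ 8.150 W

Area A = 0.1963 cm² = 1.963×10⁻⁵ m².
P = σAT⁴ = 5.670×10⁻⁸ × 1.963×10⁻⁵ × (1645)⁴ = 8.150 W.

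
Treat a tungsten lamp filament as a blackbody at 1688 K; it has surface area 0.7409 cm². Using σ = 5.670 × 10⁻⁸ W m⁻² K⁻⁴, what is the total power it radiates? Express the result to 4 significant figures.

P ≈ 34.11 W

Area A = 0.7409 cm² = 7.409×10⁻⁵ m².
P = σAT⁴ = 5.670×10⁻⁸ × 7.409×10⁻⁵ × (1688)⁴ = 34.11 W.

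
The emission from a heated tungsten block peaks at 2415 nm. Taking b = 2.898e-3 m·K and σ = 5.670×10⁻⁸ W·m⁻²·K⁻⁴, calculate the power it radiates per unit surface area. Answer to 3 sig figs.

Wien's law: T = b/λ_max = 2.898×10⁻³/2.415×10⁻⁶ = 1200.00 K.
Then I = σT⁴ = 5.670×10⁻⁸×(1200.00)⁴ = 1.18×10⁵ W/m².

I ≈ 1.18×10⁵ W/m²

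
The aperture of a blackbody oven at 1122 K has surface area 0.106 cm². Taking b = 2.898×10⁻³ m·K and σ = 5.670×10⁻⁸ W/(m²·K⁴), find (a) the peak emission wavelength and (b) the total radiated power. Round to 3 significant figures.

λ_max ≈ 2.58×10³ nm; P ≈ 0.952 W

(a) λ_max = b/T = 2.898×10⁻³/1122 = 2.583×10⁻⁶ m = 2.58×10³ nm.
Area A = 0.106 cm² = 1.06×10⁻⁵ m².
(b) P = σAT⁴ = 5.670×10⁻⁸×1.06×10⁻⁵×(1122)⁴ = 0.952 W.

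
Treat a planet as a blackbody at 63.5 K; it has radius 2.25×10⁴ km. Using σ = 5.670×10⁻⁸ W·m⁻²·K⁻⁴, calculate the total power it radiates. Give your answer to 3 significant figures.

P ≈ 5.86×10¹⁵ W

Surface area A = 4πR² = 4π(2.25×10⁷ m)² = 6.36173×10¹⁵ m².
P = σAT⁴ = 5.670×10⁻⁸ × 6.36173×10¹⁵ × (63.5)⁴ = 5.86×10¹⁵ W.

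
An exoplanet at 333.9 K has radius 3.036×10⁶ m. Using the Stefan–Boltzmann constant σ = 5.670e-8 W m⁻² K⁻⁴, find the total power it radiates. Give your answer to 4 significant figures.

Surface area A = 4πR² = 4π(3.036×10⁶ m)² = 1.15828×10¹⁴ m².
P = σAT⁴ = 5.670×10⁻⁸ × 1.15828×10¹⁴ × (333.9)⁴ = 8.163×10¹⁶ W.

P ≈ 8.163×10¹⁶ W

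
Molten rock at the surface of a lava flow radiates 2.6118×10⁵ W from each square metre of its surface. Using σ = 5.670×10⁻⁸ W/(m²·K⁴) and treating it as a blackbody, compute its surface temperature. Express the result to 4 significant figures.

I = σT⁴, so T = (I/σ)^(1/4) = (2.6118×10⁵/(5.670×10⁻⁸))^(1/4) = 1465 K.

T ≈ 1465 K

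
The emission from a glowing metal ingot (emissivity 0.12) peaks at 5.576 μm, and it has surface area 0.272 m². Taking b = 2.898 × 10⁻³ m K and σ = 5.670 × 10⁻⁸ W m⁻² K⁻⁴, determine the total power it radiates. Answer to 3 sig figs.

Wien's law: T = b/λ_max = 2.898×10⁻³/5.576×10⁻⁶ = 519.727 K.
Area A = 0.272 m².
Then P = εσAT⁴ = 0.12×5.670×10⁻⁸×0.272×(519.727)⁴ = 135 W.

P ≈ 135 W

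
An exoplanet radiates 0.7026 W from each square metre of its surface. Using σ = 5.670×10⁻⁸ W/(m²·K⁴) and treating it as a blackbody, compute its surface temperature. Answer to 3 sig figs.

T ≈ 59.3 K

I = σT⁴, so T = (I/σ)^(1/4) = (0.7026/(5.670×10⁻⁸))^(1/4) = 59.3 K.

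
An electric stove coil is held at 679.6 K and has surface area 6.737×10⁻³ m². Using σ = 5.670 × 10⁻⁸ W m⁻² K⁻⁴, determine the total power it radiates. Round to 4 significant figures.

P ≈ 81.48 W

Area A = 6.737×10⁻³ m².
P = σAT⁴ = 5.670×10⁻⁸ × 6.737×10⁻³ × (679.6)⁴ = 81.48 W.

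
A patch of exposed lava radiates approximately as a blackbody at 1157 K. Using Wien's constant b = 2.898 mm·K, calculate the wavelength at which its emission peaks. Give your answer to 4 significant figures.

Wien's displacement law: λ_max = b/T = (2.898×10⁻³ m·K)/(1157 K) = 2.5048×10⁻⁶ m.
That is 2505 nm, in the infrared range.

λ_max ≈ 2505 nm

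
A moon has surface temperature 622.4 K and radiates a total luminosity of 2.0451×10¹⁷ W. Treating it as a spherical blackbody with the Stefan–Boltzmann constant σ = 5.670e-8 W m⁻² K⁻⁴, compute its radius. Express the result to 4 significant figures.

L = 4πR²σT⁴ ⇒ R = √(L/(4πσT⁴)).
σT⁴ = 8508.66 W/m², so R = √(2.0451×10¹⁷/(4π×8508.66)) = 1.383×10⁶ m.

R ≈ 1.383×10⁶ m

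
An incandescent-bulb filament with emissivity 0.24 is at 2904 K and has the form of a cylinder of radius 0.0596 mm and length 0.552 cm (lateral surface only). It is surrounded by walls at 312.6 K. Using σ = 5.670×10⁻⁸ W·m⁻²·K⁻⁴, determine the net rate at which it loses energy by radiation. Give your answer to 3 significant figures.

Net loss ≈ 2.00 W

Lateral area A = 2πrL = 2π×5.96×10⁻⁵×5.52×10⁻³ = 2.06712×10⁻⁶ m².
Net radiated power P_net = εσA(T⁴ − T₀⁴) = 0.24×5.670×10⁻⁸×2.06712×10⁻⁶×(2904⁴ − 312.6⁴).
T⁴ − T₀⁴ = 7.11191×10¹³ − 9.54896×10⁹ = 7.11096×10¹³ K⁴, so P_net = 2.00 W.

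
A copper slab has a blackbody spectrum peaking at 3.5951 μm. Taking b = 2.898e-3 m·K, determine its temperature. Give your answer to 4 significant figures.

Wien's law gives T = b/λ_max = (2.898×10⁻³ m·K)/(3.5951×10⁻⁶ m) = 806.1 K.

T ≈ 806.1 K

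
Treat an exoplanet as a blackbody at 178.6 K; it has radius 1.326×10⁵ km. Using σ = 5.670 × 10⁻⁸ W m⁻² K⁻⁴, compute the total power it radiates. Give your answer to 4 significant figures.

Surface area A = 4πR² = 4π(1.326×10⁸ m)² = 2.20951×10¹⁷ m².
P = σAT⁴ = 5.670×10⁻⁸ × 2.20951×10¹⁷ × (178.6)⁴ = 1.275×10¹⁹ W.

P ≈ 1.275×10¹⁹ W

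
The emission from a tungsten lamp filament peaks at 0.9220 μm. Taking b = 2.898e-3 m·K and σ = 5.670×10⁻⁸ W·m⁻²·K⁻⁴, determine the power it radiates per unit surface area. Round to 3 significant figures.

Wien's law: T = b/λ_max = 2.898×10⁻³/9.220×10⁻⁷ = 3143.17 K.
Then I = σT⁴ = 5.670×10⁻⁸×(3143.17)⁴ = 5.53×10⁶ W/m².

I ≈ 5.53×10⁶ W/m²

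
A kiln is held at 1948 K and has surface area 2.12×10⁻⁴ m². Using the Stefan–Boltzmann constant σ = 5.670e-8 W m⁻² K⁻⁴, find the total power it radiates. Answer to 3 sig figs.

Area A = 2.12×10⁻⁴ m².
P = σAT⁴ = 5.670×10⁻⁸ × 2.12×10⁻⁴ × (1948)⁴ = 173 W.

P ≈ 173 W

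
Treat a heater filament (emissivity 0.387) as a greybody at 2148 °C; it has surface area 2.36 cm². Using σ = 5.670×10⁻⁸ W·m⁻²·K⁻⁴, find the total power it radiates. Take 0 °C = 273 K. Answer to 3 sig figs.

T = 2148 °C + 273 = 2421 K.
Area A = 2.36 cm² = 2.36×10⁻⁴ m².
P = εσAT⁴ = 0.387 × 5.670×10⁻⁸ × 2.36×10⁻⁴ × (2421)⁴ = 178 W.

P ≈ 178 W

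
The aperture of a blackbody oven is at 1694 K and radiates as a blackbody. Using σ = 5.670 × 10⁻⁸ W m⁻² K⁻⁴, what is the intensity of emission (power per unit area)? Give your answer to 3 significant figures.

Stefan–Boltzmann: I = σT⁴ = 5.670×10⁻⁸ × (1694)⁴ = 4.67×10⁵ W/m².

I ≈ 4.67×10⁵ W/m²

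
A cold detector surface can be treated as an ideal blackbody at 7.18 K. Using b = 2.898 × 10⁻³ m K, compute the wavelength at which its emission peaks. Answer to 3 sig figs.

λ_max ≈ 4.04×10⁻⁴ m

Wien's displacement law: λ_max = b/T = (2.898×10⁻³ m·K)/(7.18 K) = 4.036×10⁻⁴ m.
That is 4.04×10⁻⁴ m, in the infrared range.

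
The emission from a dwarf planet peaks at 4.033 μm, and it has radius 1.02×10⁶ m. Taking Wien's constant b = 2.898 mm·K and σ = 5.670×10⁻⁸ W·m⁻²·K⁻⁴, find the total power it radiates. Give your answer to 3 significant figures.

P ≈ 1.98×10¹⁷ W

Wien's law: T = b/λ_max = 2.898×10⁻³/4.033×10⁻⁶ = 718.572 K.
Surface area A = 4πR² = 4π(1.02×10⁶ m)² = 1.30741×10¹³ m².
Then P = σAT⁴ = 5.670×10⁻⁸×1.30741×10¹³×(718.572)⁴ = 1.98×10¹⁷ W.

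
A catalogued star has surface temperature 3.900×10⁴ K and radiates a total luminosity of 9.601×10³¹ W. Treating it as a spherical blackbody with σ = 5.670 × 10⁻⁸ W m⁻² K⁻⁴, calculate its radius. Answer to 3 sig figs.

L = 4πR²σT⁴ ⇒ R = √(L/(4πσT⁴)).
σT⁴ = 1.31172×10¹¹ W/m², so R = √(9.601×10³¹/(4π×1.31172×10¹¹)) = 7.63×10⁹ m.

R ≈ 7.63×10⁹ m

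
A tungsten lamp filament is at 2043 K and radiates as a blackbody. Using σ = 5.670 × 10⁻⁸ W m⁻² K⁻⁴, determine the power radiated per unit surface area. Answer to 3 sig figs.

Stefan–Boltzmann: I = σT⁴ = 5.670×10⁻⁸ × (2043)⁴ = 9.88×10⁵ W/m².

I ≈ 9.88×10⁵ W/m²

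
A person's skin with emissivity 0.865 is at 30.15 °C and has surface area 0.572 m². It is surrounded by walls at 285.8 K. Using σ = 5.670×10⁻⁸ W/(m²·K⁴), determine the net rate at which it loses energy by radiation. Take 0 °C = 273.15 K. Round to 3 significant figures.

Net loss ≈ 50.2 W

T = 30.15 °C + 273.15 = 303.30 K.
Area A = 0.572 m².
Net radiated power P_net = εσA(T⁴ − T₀⁴) = 0.865×5.670×10⁻⁸×0.572×(303.30⁴ − 285.8⁴).
T⁴ − T₀⁴ = 8.46232×10⁹ − 6.67189×10⁹ = 1.79043×10⁹ K⁴, so P_net = 50.2 W.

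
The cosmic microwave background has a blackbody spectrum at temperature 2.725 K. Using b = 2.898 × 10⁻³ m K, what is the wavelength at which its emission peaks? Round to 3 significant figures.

Wien's displacement law: λ_max = b/T = (2.898×10⁻³ m·K)/(2.725 K) = 1.063×10⁻³ m.
That is 1.06 mm, in the microwave range.

λ_max ≈ 1.06 mm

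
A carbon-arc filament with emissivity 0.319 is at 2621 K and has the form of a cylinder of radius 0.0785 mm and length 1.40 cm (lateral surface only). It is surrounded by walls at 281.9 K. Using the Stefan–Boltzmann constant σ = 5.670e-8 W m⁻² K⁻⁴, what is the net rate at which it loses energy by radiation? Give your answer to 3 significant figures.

Net loss ≈ 5.89 W

Lateral area A = 2πrL = 2π×7.85×10⁻⁵×0.0140 = 6.90522×10⁻⁶ m².
Net radiated power P_net = εσA(T⁴ − T₀⁴) = 0.319×5.670×10⁻⁸×6.90522×10⁻⁶×(2621⁴ − 281.9⁴).
T⁴ − T₀⁴ = 4.71920×10¹³ − 6.31510×10⁹ = 4.71857×10¹³ K⁴, so P_net = 5.89 W.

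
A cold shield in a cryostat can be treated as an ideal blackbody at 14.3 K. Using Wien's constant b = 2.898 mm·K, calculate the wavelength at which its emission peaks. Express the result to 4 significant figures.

λ_max ≈ 202.7 μm

Wien's displacement law: λ_max = b/T = (2.898×10⁻³ m·K)/(14.3 K) = 2.0266×10⁻⁴ m.
That is 202.7 μm, in the infrared range.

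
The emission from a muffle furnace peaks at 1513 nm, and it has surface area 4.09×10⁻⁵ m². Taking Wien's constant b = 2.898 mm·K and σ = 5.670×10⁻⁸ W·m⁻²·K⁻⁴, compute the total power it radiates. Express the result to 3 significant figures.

Wien's law: T = b/λ_max = 2.898×10⁻³/1.513×10⁻⁶ = 1915.40 K.
Area A = 4.09×10⁻⁵ m².
Then P = σAT⁴ = 5.670×10⁻⁸×4.09×10⁻⁵×(1915.40)⁴ = 31.2 W.

P ≈ 31.2 W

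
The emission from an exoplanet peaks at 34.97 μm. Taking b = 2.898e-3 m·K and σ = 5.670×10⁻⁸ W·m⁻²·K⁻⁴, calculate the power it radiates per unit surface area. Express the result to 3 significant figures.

Wien's law: T = b/λ_max = 2.898×10⁻³/3.497×10⁻⁵ = 82.8710 K.
Then I = σT⁴ = 5.670×10⁻⁸×(82.8710)⁴ = 2.67 W/m².

I ≈ 2.67 W/m²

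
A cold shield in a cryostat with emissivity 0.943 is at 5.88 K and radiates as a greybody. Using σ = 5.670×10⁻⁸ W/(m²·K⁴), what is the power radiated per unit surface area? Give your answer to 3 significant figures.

I ≈ 6.39×10⁻⁵ W/m²

Stefan–Boltzmann: I = εσT⁴ = 0.943 × 5.670×10⁻⁸ × (5.88)⁴ = 6.39×10⁻⁵ W/m².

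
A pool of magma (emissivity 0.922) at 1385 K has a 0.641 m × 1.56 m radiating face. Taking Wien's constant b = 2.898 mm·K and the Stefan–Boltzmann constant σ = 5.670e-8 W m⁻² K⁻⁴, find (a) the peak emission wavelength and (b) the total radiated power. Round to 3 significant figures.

(a) λ_max = b/T = 2.898×10⁻³/1385 = 2.092×10⁻⁶ m = 2.09 μm.
Area A = 0.641 × 1.56 = 0.99996 m².
(b) P = εσAT⁴ = 0.922×5.670×10⁻⁸×0.99996×(1385)⁴ = 1.92×10⁵ W.

λ_max ≈ 2.09 μm; P ≈ 1.92×10⁵ W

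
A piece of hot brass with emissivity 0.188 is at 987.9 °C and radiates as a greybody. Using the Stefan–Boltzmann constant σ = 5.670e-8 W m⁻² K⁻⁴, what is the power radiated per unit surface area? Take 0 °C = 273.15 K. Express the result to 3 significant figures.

T = 987.9 °C + 273.15 = 1261.05 K.
Stefan–Boltzmann: I = εσT⁴ = 0.188 × 5.670×10⁻⁸ × (1261.05)⁴ = 2.70×10⁴ W/m².

I ≈ 2.70×10⁴ W/m²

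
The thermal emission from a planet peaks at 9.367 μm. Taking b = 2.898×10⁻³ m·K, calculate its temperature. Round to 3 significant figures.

T ≈ 309 K

Wien's law gives T = b/λ_max = (2.898×10⁻³ m·K)/(9.367×10⁻⁶ m) = 309 K.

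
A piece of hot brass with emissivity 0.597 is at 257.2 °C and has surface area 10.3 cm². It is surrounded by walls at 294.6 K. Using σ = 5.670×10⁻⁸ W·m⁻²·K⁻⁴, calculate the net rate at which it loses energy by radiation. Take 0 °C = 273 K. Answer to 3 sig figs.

Net loss ≈ 2.49 W

T = 257.2 °C + 273 = 530.2 K.
Area A = 10.3 cm² = 1.03×10⁻³ m².
Net radiated power P_net = εσA(T⁴ − T₀⁴) = 0.597×5.670×10⁻⁸×1.03×10⁻³×(530.2⁴ − 294.6⁴).
T⁴ − T₀⁴ = 7.90240×10¹⁰ − 7.53236×10⁹ = 7.14916×10¹⁰ K⁴, so P_net = 2.49 W.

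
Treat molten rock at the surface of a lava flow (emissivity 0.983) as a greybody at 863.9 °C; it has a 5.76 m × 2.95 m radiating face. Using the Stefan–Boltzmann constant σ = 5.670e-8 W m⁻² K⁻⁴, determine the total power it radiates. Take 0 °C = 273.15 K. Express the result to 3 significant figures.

T = 863.9 °C + 273.15 = 1137.05 K.
Area A = 5.76 × 2.95 = 16.992 m².
P = εσAT⁴ = 0.983 × 5.670×10⁻⁸ × 16.992 × (1137.05)⁴ = 1.58×10⁶ W.

P ≈ 1.58×10⁶ W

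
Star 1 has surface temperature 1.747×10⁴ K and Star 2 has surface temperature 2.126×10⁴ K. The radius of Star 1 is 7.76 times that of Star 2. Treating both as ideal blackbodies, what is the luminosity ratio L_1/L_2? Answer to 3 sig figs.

L ∝ R²T⁴, so L_1/L_2 = (R_1/R_2)²(T_1/T_2)⁴ = (7.76)² × (1.747×10⁴/2.126×10⁴)⁴ = 60.2176 × 0.455951 = 27.5.

L_1/L_2 ≈ 27.5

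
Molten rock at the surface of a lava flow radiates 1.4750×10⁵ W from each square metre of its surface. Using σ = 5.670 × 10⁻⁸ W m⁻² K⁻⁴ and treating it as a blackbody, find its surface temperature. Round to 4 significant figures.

I = σT⁴, so T = (I/σ)^(1/4) = (1.4750×10⁵/(5.670×10⁻⁸))^(1/4) = 1270 K.

T ≈ 1270 K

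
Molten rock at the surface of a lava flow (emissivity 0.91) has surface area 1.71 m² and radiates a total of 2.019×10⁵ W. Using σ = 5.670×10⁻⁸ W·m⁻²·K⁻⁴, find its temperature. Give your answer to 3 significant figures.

T ≈ 1.23×10³ K

Area A = 1.71 m².
P = εσAT⁴ ⇒ T = (P/(εσA))^(1/4) = (2.019×10⁵/(0.91×5.670×10⁻⁸×1.71))^(1/4) = 1.23×10³ K.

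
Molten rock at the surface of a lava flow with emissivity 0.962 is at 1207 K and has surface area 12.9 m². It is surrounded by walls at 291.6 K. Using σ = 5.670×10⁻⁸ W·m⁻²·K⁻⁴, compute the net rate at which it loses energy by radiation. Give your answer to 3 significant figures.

Net loss ≈ 1.49×10⁶ W

Area A = 12.9 m².
Net radiated power P_net = εσA(T⁴ − T₀⁴) = 0.962×5.670×10⁻⁸×12.9×(1207⁴ − 291.6⁴).
T⁴ − T₀⁴ = 2.12241×10¹² − 7.23020×10⁹ = 2.11518×10¹² K⁴, so P_net = 1.49×10⁶ W.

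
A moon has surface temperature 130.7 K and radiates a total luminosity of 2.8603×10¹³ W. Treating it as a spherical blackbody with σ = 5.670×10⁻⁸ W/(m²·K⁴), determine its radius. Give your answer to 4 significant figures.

R ≈ 3.709×10⁵ m

L = 4πR²σT⁴ ⇒ R = √(L/(4πσT⁴)).
σT⁴ = 16.5457 W/m², so R = √(2.8603×10¹³/(4π×16.5457)) = 3.709×10⁵ m.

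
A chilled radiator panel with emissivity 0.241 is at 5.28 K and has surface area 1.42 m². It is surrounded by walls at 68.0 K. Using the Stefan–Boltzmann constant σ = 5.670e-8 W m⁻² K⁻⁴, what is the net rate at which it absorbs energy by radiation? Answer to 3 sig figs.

Area A = 1.42 m².
Net radiated power P_net = εσA(T⁴ − T₀⁴) = 0.241×5.670×10⁻⁸×1.42×(5.28⁴ − 68.0⁴).
T⁴ − T₀⁴ = 777.205 − 2.13814×10⁷ = -2.13806×10⁷ K⁴, so P_net = -0.415 W — negative, meaning a net gain of 0.415 W.

Net gain ≈ 0.415 W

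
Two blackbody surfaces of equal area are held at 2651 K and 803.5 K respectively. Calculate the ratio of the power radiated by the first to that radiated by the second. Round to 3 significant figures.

With equal areas, P₁/P₂ = (T₁/T₂)⁴ = (2651/803.5)⁴ = 118.

P₁/P₂ ≈ 118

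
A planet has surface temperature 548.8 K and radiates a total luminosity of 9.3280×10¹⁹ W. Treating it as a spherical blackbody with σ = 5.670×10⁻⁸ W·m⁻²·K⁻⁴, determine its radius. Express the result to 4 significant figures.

L = 4πR²σT⁴ ⇒ R = √(L/(4πσT⁴)).
σT⁴ = 5143.27 W/m², so R = √(9.3280×10¹⁹/(4π×5143.27)) = 3.799×10⁷ m.

R ≈ 3.799×10⁷ m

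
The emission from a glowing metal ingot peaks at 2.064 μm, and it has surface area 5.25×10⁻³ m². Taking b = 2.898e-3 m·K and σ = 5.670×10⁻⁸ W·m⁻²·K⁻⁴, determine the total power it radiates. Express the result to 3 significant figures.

Wien's law: T = b/λ_max = 2.898×10⁻³/2.064×10⁻⁶ = 1404.07 K.
Area A = 5.25×10⁻³ m².
Then P = σAT⁴ = 5.670×10⁻⁸×5.25×10⁻³×(1404.07)⁴ = 1.16×10³ W.

P ≈ 1.16×10³ W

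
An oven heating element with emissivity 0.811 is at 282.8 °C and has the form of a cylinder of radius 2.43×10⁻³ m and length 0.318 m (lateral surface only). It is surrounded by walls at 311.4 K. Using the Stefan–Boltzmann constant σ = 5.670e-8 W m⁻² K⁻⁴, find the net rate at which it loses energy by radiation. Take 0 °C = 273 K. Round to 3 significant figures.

Net loss ≈ 19.2 W

T = 282.8 °C + 273 = 555.8 K.
Lateral area A = 2πrL = 2π×2.43×10⁻³×0.318 = 4.85527×10⁻³ m².
Net radiated power P_net = εσA(T⁴ − T₀⁴) = 0.811×5.670×10⁻⁸×4.85527×10⁻³×(555.8⁴ − 311.4⁴).
T⁴ − T₀⁴ = 9.54276×10¹⁰ − 9.40317×10⁹ = 8.60244×10¹⁰ K⁴, so P_net = 19.2 W.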